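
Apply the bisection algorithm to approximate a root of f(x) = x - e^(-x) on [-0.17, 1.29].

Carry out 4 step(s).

f(x) = x - e^(-x)
Initial interval: [-0.17, 1.29]

Iteration 1:
  c_1 = (-0.170000 + 1.290000)/2 = 0.560000
  f(c_1) = f(0.560000) = -0.011209
  f(a) × f(c) ≥ 0, new interval: [0.560000, 1.290000]
Iteration 2:
  c_2 = (0.560000 + 1.290000)/2 = 0.925000
  f(c_2) = f(0.925000) = 0.528469
  f(a) × f(c) < 0, new interval: [0.560000, 0.925000]
Iteration 3:
  c_3 = (0.560000 + 0.925000)/2 = 0.742500
  f(c_3) = f(0.742500) = 0.266577
  f(a) × f(c) < 0, new interval: [0.560000, 0.742500]
Iteration 4:
  c_4 = (0.560000 + 0.742500)/2 = 0.651250
  f(c_4) = f(0.651250) = 0.129856
  f(a) × f(c) < 0, new interval: [0.560000, 0.651250]

After 4 iteration(s), the approximation is c_4 = 0.651250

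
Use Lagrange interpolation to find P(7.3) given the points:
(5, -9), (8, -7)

Lagrange interpolation formula:
P(x) = Σ yᵢ × Lᵢ(x)
where Lᵢ(x) = Π_{j≠i} (x - xⱼ)/(xᵢ - xⱼ)

L_0(7.3) = (7.3 - 8)/(5 - 8) = 0.233333
L_1(7.3) = (7.3 - 5)/(8 - 5) = 0.766667

P(7.3) = (-9)×L_0(7.3) + (-7)×L_1(7.3)
P(7.3) = -7.466667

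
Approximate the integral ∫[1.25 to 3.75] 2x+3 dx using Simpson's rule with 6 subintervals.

f(x) = 2x+3
a = 1.25, b = 3.75, n = 6
h = (b - a)/n = 0.416667

Simpson's rule: (h/3)[f(x₀) + 4f(x₁) + 2f(x₂) + ... + f(xₙ)]

x_0 = 1.2500, f(x_0) = 5.500000, coefficient = 1
x_1 = 1.6667, f(x_1) = 6.333333, coefficient = 4
x_2 = 2.0833, f(x_2) = 7.166667, coefficient = 2
x_3 = 2.5000, f(x_3) = 8.000000, coefficient = 4
x_4 = 2.9167, f(x_4) = 8.833333, coefficient = 2
x_5 = 3.3333, f(x_5) = 9.666667, coefficient = 4
x_6 = 3.7500, f(x_6) = 10.500000, coefficient = 1

I ≈ (0.416667/3) × 144.000000 = 20.000000
Exact value: 20.000000
Error: 0.000000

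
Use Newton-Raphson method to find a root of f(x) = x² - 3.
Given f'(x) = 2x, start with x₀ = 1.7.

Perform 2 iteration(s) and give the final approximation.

f(x) = x² - 3
f'(x) = 2x
x₀ = 1.7

Newton-Raphson formula: x_{n+1} = x_n - f(x_n)/f'(x_n)

Iteration 1:
  f(1.700000) = -0.110000
  f'(1.700000) = 3.400000
  x_1 = 1.700000 - (-0.110000)/3.400000 = 1.732353
Iteration 2:
  f(1.732353) = 0.001047
  f'(1.732353) = 3.464706
  x_2 = 1.732353 - 0.001047/3.464706 = 1.732051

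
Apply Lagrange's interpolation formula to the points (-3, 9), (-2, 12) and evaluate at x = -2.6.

Lagrange interpolation formula:
P(x) = Σ yᵢ × Lᵢ(x)
where Lᵢ(x) = Π_{j≠i} (x - xⱼ)/(xᵢ - xⱼ)

L_0(-2.6) = (-2.6 - (-2))/(-3 - (-2)) = 0.600000
L_1(-2.6) = (-2.6 - (-3))/(-2 - (-3)) = 0.400000

P(-2.6) = 9×L_0(-2.6) + 12×L_1(-2.6)
P(-2.6) = 10.200000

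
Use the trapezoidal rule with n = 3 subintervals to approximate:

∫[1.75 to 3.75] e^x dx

f(x) = e^x
a = 1.75, b = 3.75, n = 3
h = (b - a)/n = 0.666667

Trapezoidal rule: (h/2)[f(x₀) + 2f(x₁) + 2f(x₂) + ... + f(xₙ)]

x_0 = 1.7500, f(x_0) = 5.754603, coefficient = 1
x_1 = 2.4167, f(x_1) = 11.208436, coefficient = 2
x_2 = 3.0833, f(x_2) = 21.831051, coefficient = 2
x_3 = 3.7500, f(x_3) = 42.521082, coefficient = 1

I ≈ (0.666667/2) × 114.354659 = 38.118220
Exact value: 36.766479
Error: 1.351740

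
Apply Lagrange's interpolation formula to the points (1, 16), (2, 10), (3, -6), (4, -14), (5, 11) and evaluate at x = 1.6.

Lagrange interpolation formula:
P(x) = Σ yᵢ × Lᵢ(x)
where Lᵢ(x) = Π_{j≠i} (x - xⱼ)/(xᵢ - xⱼ)

L_0(1.6) = (1.6 - 2)/(1 - 2) × (1.6 - 3)/(1 - 3) × (1.6 - 4)/(1 - 4) × (1.6 - 5)/(1 - 5) = 0.190400
L_1(1.6) = (1.6 - 1)/(2 - 1) × (1.6 - 3)/(2 - 3) × (1.6 - 4)/(2 - 4) × (1.6 - 5)/(2 - 5) = 1.142400
L_2(1.6) = (1.6 - 1)/(3 - 1) × (1.6 - 2)/(3 - 2) × (1.6 - 4)/(3 - 4) × (1.6 - 5)/(3 - 5) = -0.489600
L_3(1.6) = (1.6 - 1)/(4 - 1) × (1.6 - 2)/(4 - 2) × (1.6 - 3)/(4 - 3) × (1.6 - 5)/(4 - 5) = 0.190400
L_4(1.6) = (1.6 - 1)/(5 - 1) × (1.6 - 2)/(5 - 2) × (1.6 - 3)/(5 - 3) × (1.6 - 4)/(5 - 4) = -0.033600

P(1.6) = 16×L_0(1.6) + 10×L_1(1.6) + (-6)×L_2(1.6) + (-14)×L_3(1.6) + 11×L_4(1.6)
P(1.6) = 14.372800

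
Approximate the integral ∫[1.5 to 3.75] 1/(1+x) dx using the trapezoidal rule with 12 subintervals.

f(x) = 1/(1+x)
a = 1.5, b = 3.75, n = 12
h = (b - a)/n = 0.187500

Trapezoidal rule: (h/2)[f(x₀) + 2f(x₁) + 2f(x₂) + ... + f(xₙ)]

x_0 = 1.5000, f(x_0) = 0.400000, coefficient = 1
x_1 = 1.6875, f(x_1) = 0.372093, coefficient = 2
x_2 = 1.8750, f(x_2) = 0.347826, coefficient = 2
x_3 = 2.0625, f(x_3) = 0.326531, coefficient = 2
x_4 = 2.2500, f(x_4) = 0.307692, coefficient = 2
x_5 = 2.4375, f(x_5) = 0.290909, coefficient = 2
x_6 = 2.6250, f(x_6) = 0.275862, coefficient = 2
x_7 = 2.8125, f(x_7) = 0.262295, coefficient = 2
x_8 = 3.0000, f(x_8) = 0.250000, coefficient = 2
x_9 = 3.1875, f(x_9) = 0.238806, coefficient = 2
x_10 = 3.3750, f(x_10) = 0.228571, coefficient = 2
x_11 = 3.5625, f(x_11) = 0.219178, coefficient = 2
x_12 = 3.7500, f(x_12) = 0.210526, coefficient = 1

I ≈ (0.187500/2) × 6.850054 = 0.642193
Exact value: 0.641854
Error: 0.000339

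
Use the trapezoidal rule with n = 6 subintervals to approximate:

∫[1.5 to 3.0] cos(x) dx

f(x) = cos(x)
a = 1.5, b = 3.0, n = 6
h = (b - a)/n = 0.250000

Trapezoidal rule: (h/2)[f(x₀) + 2f(x₁) + 2f(x₂) + ... + f(xₙ)]

x_0 = 1.5000, f(x_0) = 0.070737, coefficient = 1
x_1 = 1.7500, f(x_1) = -0.178246, coefficient = 2
x_2 = 2.0000, f(x_2) = -0.416147, coefficient = 2
x_3 = 2.2500, f(x_3) = -0.628174, coefficient = 2
x_4 = 2.5000, f(x_4) = -0.801144, coefficient = 2
x_5 = 2.7500, f(x_5) = -0.924302, coefficient = 2
x_6 = 3.0000, f(x_6) = -0.989992, coefficient = 1

I ≈ (0.250000/2) × -6.815280 = -0.851910
Exact value: -0.856375
Error: 0.004465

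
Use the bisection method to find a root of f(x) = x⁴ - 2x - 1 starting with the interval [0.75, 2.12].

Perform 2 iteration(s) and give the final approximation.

f(x) = x⁴ - 2x - 1
Initial interval: [0.75, 2.12]

Iteration 1:
  c_1 = (0.750000 + 2.120000)/2 = 1.435000
  f(c_1) = f(1.435000) = 0.370408
  f(a) × f(c) < 0, new interval: [0.750000, 1.435000]
Iteration 2:
  c_2 = (0.750000 + 1.435000)/2 = 1.092500
  f(c_2) = f(1.092500) = -1.760423
  f(a) × f(c) ≥ 0, new interval: [1.092500, 1.435000]

After 2 iteration(s), the approximation is c_2 = 1.092500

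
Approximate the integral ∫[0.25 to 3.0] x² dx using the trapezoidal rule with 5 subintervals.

f(x) = x²
a = 0.25, b = 3.0, n = 5
h = (b - a)/n = 0.550000

Trapezoidal rule: (h/2)[f(x₀) + 2f(x₁) + 2f(x₂) + ... + f(xₙ)]

x_0 = 0.2500, f(x_0) = 0.062500, coefficient = 1
x_1 = 0.8000, f(x_1) = 0.640000, coefficient = 2
x_2 = 1.3500, f(x_2) = 1.822500, coefficient = 2
x_3 = 1.9000, f(x_3) = 3.610000, coefficient = 2
x_4 = 2.4500, f(x_4) = 6.002500, coefficient = 2
x_5 = 3.0000, f(x_5) = 9.000000, coefficient = 1

I ≈ (0.550000/2) × 33.212500 = 9.133438
Exact value: 8.994792
Error: 0.138646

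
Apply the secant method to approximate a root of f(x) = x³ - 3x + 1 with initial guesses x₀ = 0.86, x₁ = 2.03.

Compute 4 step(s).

f(x) = x³ - 3x + 1
x₀ = 0.86, x₁ = 2.03

Secant formula: x_{n+1} = x_n - f(x_n)(x_n - x_{n-1})/(f(x_n) - f(x_{n-1}))

Iteration 1:
  f(0.860000) = -0.943944
  f(2.030000) = 3.275427
  x_2 = 2.030000 - 3.275427×(2.030000 - 0.860000)/(3.275427 - (-0.943944))
       = 1.121749
Iteration 2:
  f(2.030000) = 3.275427
  f(1.121749) = -0.953727
  x_3 = 1.121749 - (-0.953727)×(1.121749 - 2.030000)/(-0.953727 - 3.275427)
       = 1.326571
Iteration 3:
  f(1.121749) = -0.953727
  f(1.326571) = -0.645227
  x_4 = 1.326571 - (-0.645227)×(1.326571 - 1.121749)/(-0.645227 - (-0.953727))
       = 1.754954
Iteration 4:
  f(1.326571) = -0.645227
  f(1.754954) = 1.140159
  x_5 = 1.754954 - 1.140159×(1.754954 - 1.326571)/(1.140159 - (-0.645227))
       = 1.481386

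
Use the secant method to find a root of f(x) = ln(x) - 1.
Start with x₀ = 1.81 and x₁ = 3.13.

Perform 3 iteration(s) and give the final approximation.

f(x) = ln(x) - 1
x₀ = 1.81, x₁ = 3.13

Secant formula: x_{n+1} = x_n - f(x_n)(x_n - x_{n-1})/(f(x_n) - f(x_{n-1}))

Iteration 1:
  f(1.810000) = -0.406673
  f(3.130000) = 0.141033
  x_2 = 3.130000 - 0.141033×(3.130000 - 1.810000)/(0.141033 - (-0.406673))
       = 2.790103
Iteration 2:
  f(3.130000) = 0.141033
  f(2.790103) = 0.026079
  x_3 = 2.790103 - 0.026079×(2.790103 - 3.130000)/(0.026079 - 0.141033)
       = 2.712994
Iteration 3:
  f(2.790103) = 0.026079
  f(2.712994) = -0.001947
  x_4 = 2.712994 - (-0.001947)×(2.712994 - 2.790103)/(-0.001947 - 0.026079)
       = 2.718351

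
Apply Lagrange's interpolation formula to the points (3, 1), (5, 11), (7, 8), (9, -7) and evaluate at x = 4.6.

Lagrange interpolation formula:
P(x) = Σ yᵢ × Lᵢ(x)
where Lᵢ(x) = Π_{j≠i} (x - xⱼ)/(xᵢ - xⱼ)

L_0(4.6) = (4.6 - 5)/(3 - 5) × (4.6 - 7)/(3 - 7) × (4.6 - 9)/(3 - 9) = 0.088000
L_1(4.6) = (4.6 - 3)/(5 - 3) × (4.6 - 7)/(5 - 7) × (4.6 - 9)/(5 - 9) = 1.056000
L_2(4.6) = (4.6 - 3)/(7 - 3) × (4.6 - 5)/(7 - 5) × (4.6 - 9)/(7 - 9) = -0.176000
L_3(4.6) = (4.6 - 3)/(9 - 3) × (4.6 - 5)/(9 - 5) × (4.6 - 7)/(9 - 7) = 0.032000

P(4.6) = 1×L_0(4.6) + 11×L_1(4.6) + 8×L_2(4.6) + (-7)×L_3(4.6)
P(4.6) = 10.072000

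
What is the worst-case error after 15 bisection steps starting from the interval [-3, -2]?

Bisection error bound: |error| ≤ (b-a)/2^n
|error| ≤ (-2 - (-3))/2^15 = 1/2^15
|error| ≤ 0.0000305176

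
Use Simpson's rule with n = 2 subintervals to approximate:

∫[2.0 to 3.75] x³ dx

f(x) = x³
a = 2.0, b = 3.75, n = 2
h = (b - a)/n = 0.875000

Simpson's rule: (h/3)[f(x₀) + 4f(x₁) + 2f(x₂) + ... + f(xₙ)]

x_0 = 2.0000, f(x_0) = 8.000000, coefficient = 1
x_1 = 2.8750, f(x_1) = 23.763672, coefficient = 4
x_2 = 3.7500, f(x_2) = 52.734375, coefficient = 1

I ≈ (0.875000/3) × 155.789062 = 45.438477
Exact value: 45.438477
Error: 0.000000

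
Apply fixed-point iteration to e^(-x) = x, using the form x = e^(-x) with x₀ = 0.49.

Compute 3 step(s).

Equation: e^(-x) = x
Fixed-point form: x = e^(-x)
x₀ = 0.49

x_1 = g(0.490000) = 0.612626
x_2 = g(0.612626) = 0.541926
x_3 = g(0.541926) = 0.581627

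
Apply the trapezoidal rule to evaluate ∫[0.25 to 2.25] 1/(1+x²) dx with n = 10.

f(x) = 1/(1+x²)
a = 0.25, b = 2.25, n = 10
h = (b - a)/n = 0.200000

Trapezoidal rule: (h/2)[f(x₀) + 2f(x₁) + 2f(x₂) + ... + f(xₙ)]

x_0 = 0.2500, f(x_0) = 0.941176, coefficient = 1
x_1 = 0.4500, f(x_1) = 0.831601, coefficient = 2
x_2 = 0.6500, f(x_2) = 0.702988, coefficient = 2
x_3 = 0.8500, f(x_3) = 0.580552, coefficient = 2
x_4 = 1.0500, f(x_4) = 0.475624, coefficient = 2
x_5 = 1.2500, f(x_5) = 0.390244, coefficient = 2
x_6 = 1.4500, f(x_6) = 0.322321, coefficient = 2
x_7 = 1.6500, f(x_7) = 0.268637, coefficient = 2
x_8 = 1.8500, f(x_8) = 0.226116, coefficient = 2
x_9 = 2.0500, f(x_9) = 0.192215, coefficient = 2
x_10 = 2.2500, f(x_10) = 0.164948, coefficient = 1

I ≈ (0.200000/2) × 9.086720 = 0.908672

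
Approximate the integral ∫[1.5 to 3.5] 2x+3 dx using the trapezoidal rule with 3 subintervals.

f(x) = 2x+3
a = 1.5, b = 3.5, n = 3
h = (b - a)/n = 0.666667

Trapezoidal rule: (h/2)[f(x₀) + 2f(x₁) + 2f(x₂) + ... + f(xₙ)]

x_0 = 1.5000, f(x_0) = 6.000000, coefficient = 1
x_1 = 2.1667, f(x_1) = 7.333333, coefficient = 2
x_2 = 2.8333, f(x_2) = 8.666667, coefficient = 2
x_3 = 3.5000, f(x_3) = 10.000000, coefficient = 1

I ≈ (0.666667/2) × 48.000000 = 16.000000
Exact value: 16.000000
Error: 0.000000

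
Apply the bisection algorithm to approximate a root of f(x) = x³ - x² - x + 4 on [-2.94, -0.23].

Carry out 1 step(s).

f(x) = x³ - x² - x + 4
Initial interval: [-2.94, -0.23]

Iteration 1:
  c_1 = (-2.940000 + (-0.230000))/2 = -1.585000
  f(c_1) = f(-1.585000) = -0.909102
  f(a) × f(c) ≥ 0, new interval: [-1.585000, -0.230000]

After 1 iteration(s), the approximation is c_1 = -1.585000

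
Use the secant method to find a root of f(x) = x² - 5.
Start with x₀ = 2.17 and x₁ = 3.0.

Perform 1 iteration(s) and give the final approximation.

f(x) = x² - 5
x₀ = 2.17, x₁ = 3.0

Secant formula: x_{n+1} = x_n - f(x_n)(x_n - x_{n-1})/(f(x_n) - f(x_{n-1}))

Iteration 1:
  f(2.170000) = -0.291100
  f(3.000000) = 4.000000
  x_2 = 3.000000 - 4.000000×(3.000000 - 2.170000)/(4.000000 - (-0.291100))
       = 2.226306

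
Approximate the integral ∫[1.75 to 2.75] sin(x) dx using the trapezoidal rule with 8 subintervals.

f(x) = sin(x)
a = 1.75, b = 2.75, n = 8
h = (b - a)/n = 0.125000

Trapezoidal rule: (h/2)[f(x₀) + 2f(x₁) + 2f(x₂) + ... + f(xₙ)]

x_0 = 1.7500, f(x_0) = 0.983986, coefficient = 1
x_1 = 1.8750, f(x_1) = 0.954086, coefficient = 2
x_2 = 2.0000, f(x_2) = 0.909297, coefficient = 2
x_3 = 2.1250, f(x_3) = 0.850320, coefficient = 2
x_4 = 2.2500, f(x_4) = 0.778073, coefficient = 2
x_5 = 2.3750, f(x_5) = 0.693685, coefficient = 2
x_6 = 2.5000, f(x_6) = 0.598472, coefficient = 2
x_7 = 2.6250, f(x_7) = 0.493920, coefficient = 2
x_8 = 2.7500, f(x_8) = 0.381661, coefficient = 1

I ≈ (0.125000/2) × 11.921354 = 0.745085
Exact value: 0.746056
Error: 0.000972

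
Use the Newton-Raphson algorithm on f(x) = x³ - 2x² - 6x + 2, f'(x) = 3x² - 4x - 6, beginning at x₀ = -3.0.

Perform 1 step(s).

f(x) = x³ - 2x² - 6x + 2
f'(x) = 3x² - 4x - 6
x₀ = -3.0

Newton-Raphson formula: x_{n+1} = x_n - f(x_n)/f'(x_n)

Iteration 1:
  f(-3.000000) = -25.000000
  f'(-3.000000) = 33.000000
  x_1 = -3.000000 - (-25.000000)/33.000000 = -2.242424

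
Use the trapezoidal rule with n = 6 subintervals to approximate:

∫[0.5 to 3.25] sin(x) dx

f(x) = sin(x)
a = 0.5, b = 3.25, n = 6
h = (b - a)/n = 0.458333

Trapezoidal rule: (h/2)[f(x₀) + 2f(x₁) + 2f(x₂) + ... + f(xₙ)]

x_0 = 0.5000, f(x_0) = 0.479426, coefficient = 1
x_1 = 0.9583, f(x_1) = 0.818235, coefficient = 2
x_2 = 1.4167, f(x_2) = 0.988146, coefficient = 2
x_3 = 1.8750, f(x_3) = 0.954086, coefficient = 2
x_4 = 2.3333, f(x_4) = 0.723086, coefficient = 2
x_5 = 2.7917, f(x_5) = 0.342828, coefficient = 2
x_6 = 3.2500, f(x_6) = -0.108195, coefficient = 1

I ≈ (0.458333/2) × 8.023990 = 1.838831
Exact value: 1.871712
Error: 0.032881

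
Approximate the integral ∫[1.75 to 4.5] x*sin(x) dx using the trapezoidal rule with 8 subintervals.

f(x) = x*sin(x)
a = 1.75, b = 4.5, n = 8
h = (b - a)/n = 0.343750

Trapezoidal rule: (h/2)[f(x₀) + 2f(x₁) + 2f(x₂) + ... + f(xₙ)]

x_0 = 1.7500, f(x_0) = 1.721975, coefficient = 1
x_1 = 2.0938, f(x_1) = 1.813916, coefficient = 2
x_2 = 2.4375, f(x_2) = 1.577897, coefficient = 2
x_3 = 2.7812, f(x_3) = 0.980655, coefficient = 2
x_4 = 3.1250, f(x_4) = 0.051850, coefficient = 2
x_5 = 3.4688, f(x_5) = -1.114691, coefficient = 2
x_6 = 3.8125, f(x_6) = -2.370220, coefficient = 2
x_7 = 4.1562, f(x_7) = -3.529902, coefficient = 2
x_8 = 4.5000, f(x_8) = -4.398886, coefficient = 1

I ≈ (0.343750/2) × -7.857901 = -1.350577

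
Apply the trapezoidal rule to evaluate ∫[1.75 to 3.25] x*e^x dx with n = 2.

f(x) = x*e^x
a = 1.75, b = 3.25, n = 2
h = (b - a)/n = 0.750000

Trapezoidal rule: (h/2)[f(x₀) + 2f(x₁) + 2f(x₂) + ... + f(xₙ)]

x_0 = 1.7500, f(x_0) = 10.070555, coefficient = 1
x_1 = 2.5000, f(x_1) = 30.456235, coefficient = 2
x_2 = 3.2500, f(x_2) = 83.818605, coefficient = 1

I ≈ (0.750000/2) × 154.801629 = 58.050611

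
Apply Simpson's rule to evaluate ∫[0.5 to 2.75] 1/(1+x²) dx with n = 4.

f(x) = 1/(1+x²)
a = 0.5, b = 2.75, n = 4
h = (b - a)/n = 0.562500

Simpson's rule: (h/3)[f(x₀) + 4f(x₁) + 2f(x₂) + ... + f(xₙ)]

x_0 = 0.5000, f(x_0) = 0.800000, coefficient = 1
x_1 = 1.0625, f(x_1) = 0.469725, coefficient = 4
x_2 = 1.6250, f(x_2) = 0.274678, coefficient = 2
x_3 = 2.1875, f(x_3) = 0.172856, coefficient = 4
x_4 = 2.7500, f(x_4) = 0.116788, coefficient = 1

I ≈ (0.562500/3) × 4.036468 = 0.756838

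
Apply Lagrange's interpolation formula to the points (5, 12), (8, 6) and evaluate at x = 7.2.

Lagrange interpolation formula:
P(x) = Σ yᵢ × Lᵢ(x)
where Lᵢ(x) = Π_{j≠i} (x - xⱼ)/(xᵢ - xⱼ)

L_0(7.2) = (7.2 - 8)/(5 - 8) = 0.266667
L_1(7.2) = (7.2 - 5)/(8 - 5) = 0.733333

P(7.2) = 12×L_0(7.2) + 6×L_1(7.2)
P(7.2) = 7.600000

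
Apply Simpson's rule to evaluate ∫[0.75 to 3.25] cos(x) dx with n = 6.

f(x) = cos(x)
a = 0.75, b = 3.25, n = 6
h = (b - a)/n = 0.416667

Simpson's rule: (h/3)[f(x₀) + 4f(x₁) + 2f(x₂) + ... + f(xₙ)]

x_0 = 0.7500, f(x_0) = 0.731689, coefficient = 1
x_1 = 1.1667, f(x_1) = 0.393219, coefficient = 4
x_2 = 1.5833, f(x_2) = -0.012537, coefficient = 2
x_3 = 2.0000, f(x_3) = -0.416147, coefficient = 4
x_4 = 2.4167, f(x_4) = -0.748549, coefficient = 2
x_5 = 2.8333, f(x_5) = -0.952863, coefficient = 4
x_6 = 3.2500, f(x_6) = -0.994130, coefficient = 1

I ≈ (0.416667/3) × -5.687776 = -0.789969
Exact value: -0.789834
Error: 0.000135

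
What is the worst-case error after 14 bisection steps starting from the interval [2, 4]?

Bisection error bound: |error| ≤ (b-a)/2^n
|error| ≤ (4 - 2)/2^14 = 2/2^14
|error| ≤ 0.0001220703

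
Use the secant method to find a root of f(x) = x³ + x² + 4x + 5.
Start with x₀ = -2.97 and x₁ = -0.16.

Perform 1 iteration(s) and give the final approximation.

f(x) = x³ + x² + 4x + 5
x₀ = -2.97, x₁ = -0.16

Secant formula: x_{n+1} = x_n - f(x_n)(x_n - x_{n-1})/(f(x_n) - f(x_{n-1}))

Iteration 1:
  f(-2.970000) = -24.257173
  f(-0.160000) = 4.381504
  x_2 = -0.160000 - 4.381504×(-0.160000 - (-2.970000))/(4.381504 - (-24.257173))
       = -0.589909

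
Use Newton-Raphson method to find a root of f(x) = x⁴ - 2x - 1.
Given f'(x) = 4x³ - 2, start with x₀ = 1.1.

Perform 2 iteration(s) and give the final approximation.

f(x) = x⁴ - 2x - 1
f'(x) = 4x³ - 2
x₀ = 1.1

Newton-Raphson formula: x_{n+1} = x_n - f(x_n)/f'(x_n)

Iteration 1:
  f(1.100000) = -1.735900
  f'(1.100000) = 3.324000
  x_1 = 1.100000 - (-1.735900)/3.324000 = 1.622232
Iteration 2:
  f(1.622232) = 2.681051
  f'(1.622232) = 15.076509
  x_2 = 1.622232 - 2.681051/15.076509 = 1.444403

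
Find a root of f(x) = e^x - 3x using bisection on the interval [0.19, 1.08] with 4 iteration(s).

f(x) = e^x - 3x
Initial interval: [0.19, 1.08]

Iteration 1:
  c_1 = (0.190000 + 1.080000)/2 = 0.635000
  f(c_1) = f(0.635000) = -0.017978
  f(a) × f(c) < 0, new interval: [0.190000, 0.635000]
Iteration 2:
  c_2 = (0.190000 + 0.635000)/2 = 0.412500
  f(c_2) = f(0.412500) = 0.273090
  f(a) × f(c) ≥ 0, new interval: [0.412500, 0.635000]
Iteration 3:
  c_3 = (0.412500 + 0.635000)/2 = 0.523750
  f(c_3) = f(0.523750) = 0.117097
  f(a) × f(c) ≥ 0, new interval: [0.523750, 0.635000]
Iteration 4:
  c_4 = (0.523750 + 0.635000)/2 = 0.579375
  f(c_4) = f(0.579375) = 0.046798
  f(a) × f(c) ≥ 0, new interval: [0.579375, 0.635000]

After 4 iteration(s), the approximation is c_4 = 0.579375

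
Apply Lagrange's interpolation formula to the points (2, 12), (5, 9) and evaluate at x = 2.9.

Lagrange interpolation formula:
P(x) = Σ yᵢ × Lᵢ(x)
where Lᵢ(x) = Π_{j≠i} (x - xⱼ)/(xᵢ - xⱼ)

L_0(2.9) = (2.9 - 5)/(2 - 5) = 0.700000
L_1(2.9) = (2.9 - 2)/(5 - 2) = 0.300000

P(2.9) = 12×L_0(2.9) + 9×L_1(2.9)
P(2.9) = 11.100000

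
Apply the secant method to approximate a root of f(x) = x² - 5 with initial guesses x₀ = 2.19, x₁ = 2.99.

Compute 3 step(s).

f(x) = x² - 5
x₀ = 2.19, x₁ = 2.99

Secant formula: x_{n+1} = x_n - f(x_n)(x_n - x_{n-1})/(f(x_n) - f(x_{n-1}))

Iteration 1:
  f(2.190000) = -0.203900
  f(2.990000) = 3.940100
  x_2 = 2.990000 - 3.940100×(2.990000 - 2.190000)/(3.940100 - (-0.203900))
       = 2.229363
Iteration 2:
  f(2.990000) = 3.940100
  f(2.229363) = -0.029941
  x_3 = 2.229363 - (-0.029941)×(2.229363 - 2.990000)/(-0.029941 - 3.940100)
       = 2.235099
Iteration 3:
  f(2.229363) = -0.029941
  f(2.235099) = -0.004330
  x_4 = 2.235099 - (-0.004330)×(2.235099 - 2.229363)/(-0.004330 - (-0.029941))
       = 2.236069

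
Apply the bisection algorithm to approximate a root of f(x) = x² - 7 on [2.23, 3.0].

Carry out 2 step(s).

f(x) = x² - 7
Initial interval: [2.23, 3.0]

Iteration 1:
  c_1 = (2.230000 + 3.000000)/2 = 2.615000
  f(c_1) = f(2.615000) = -0.161775
  f(a) × f(c) ≥ 0, new interval: [2.615000, 3.000000]
Iteration 2:
  c_2 = (2.615000 + 3.000000)/2 = 2.807500
  f(c_2) = f(2.807500) = 0.882056
  f(a) × f(c) < 0, new interval: [2.615000, 2.807500]

After 2 iteration(s), the approximation is c_2 = 2.807500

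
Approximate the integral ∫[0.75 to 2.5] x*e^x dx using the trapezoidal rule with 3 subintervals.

f(x) = x*e^x
a = 0.75, b = 2.5, n = 3
h = (b - a)/n = 0.583333

Trapezoidal rule: (h/2)[f(x₀) + 2f(x₁) + 2f(x₂) + ... + f(xₙ)]

x_0 = 0.7500, f(x_0) = 1.587750, coefficient = 1
x_1 = 1.3333, f(x_1) = 5.058224, coefficient = 2
x_2 = 1.9167, f(x_2) = 13.029998, coefficient = 2
x_3 = 2.5000, f(x_3) = 30.456235, coefficient = 1

I ≈ (0.583333/2) × 68.220429 = 19.897625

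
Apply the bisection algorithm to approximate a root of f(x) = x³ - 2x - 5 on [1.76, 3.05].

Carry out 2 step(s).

f(x) = x³ - 2x - 5
Initial interval: [1.76, 3.05]

Iteration 1:
  c_1 = (1.760000 + 3.050000)/2 = 2.405000
  f(c_1) = f(2.405000) = 4.100580
  f(a) × f(c) < 0, new interval: [1.760000, 2.405000]
Iteration 2:
  c_2 = (1.760000 + 2.405000)/2 = 2.082500
  f(c_2) = f(2.082500) = -0.133601
  f(a) × f(c) ≥ 0, new interval: [2.082500, 2.405000]

After 2 iteration(s), the approximation is c_2 = 2.082500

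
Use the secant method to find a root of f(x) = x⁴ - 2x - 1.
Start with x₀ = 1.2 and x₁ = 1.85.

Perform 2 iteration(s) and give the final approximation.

f(x) = x⁴ - 2x - 1
x₀ = 1.2, x₁ = 1.85

Secant formula: x_{n+1} = x_n - f(x_n)(x_n - x_{n-1})/(f(x_n) - f(x_{n-1}))

Iteration 1:
  f(1.200000) = -1.326400
  f(1.850000) = 7.013506
  x_2 = 1.850000 - 7.013506×(1.850000 - 1.200000)/(7.013506 - (-1.326400))
       = 1.303378
Iteration 2:
  f(1.850000) = 7.013506
  f(1.303378) = -0.720857
  x_3 = 1.303378 - (-0.720857)×(1.303378 - 1.850000)/(-0.720857 - 7.013506)
       = 1.354324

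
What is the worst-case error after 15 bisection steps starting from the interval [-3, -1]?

Bisection error bound: |error| ≤ (b-a)/2^n
|error| ≤ (-1 - (-3))/2^15 = 2/2^15
|error| ≤ 0.0000610352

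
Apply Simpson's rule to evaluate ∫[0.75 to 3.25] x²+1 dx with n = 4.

f(x) = x²+1
a = 0.75, b = 3.25, n = 4
h = (b - a)/n = 0.625000

Simpson's rule: (h/3)[f(x₀) + 4f(x₁) + 2f(x₂) + ... + f(xₙ)]

x_0 = 0.7500, f(x_0) = 1.562500, coefficient = 1
x_1 = 1.3750, f(x_1) = 2.890625, coefficient = 4
x_2 = 2.0000, f(x_2) = 5.000000, coefficient = 2
x_3 = 2.6250, f(x_3) = 7.890625, coefficient = 4
x_4 = 3.2500, f(x_4) = 11.562500, coefficient = 1

I ≈ (0.625000/3) × 66.250000 = 13.802083
Exact value: 13.802083
Error: 0.000000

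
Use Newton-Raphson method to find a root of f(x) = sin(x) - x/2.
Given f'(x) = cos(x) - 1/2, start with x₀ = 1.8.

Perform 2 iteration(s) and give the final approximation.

f(x) = sin(x) - x/2
f'(x) = cos(x) - 1/2
x₀ = 1.8

Newton-Raphson formula: x_{n+1} = x_n - f(x_n)/f'(x_n)

Iteration 1:
  f(1.800000) = 0.073848
  f'(1.800000) = -0.727202
  x_1 = 1.800000 - 0.073848/(-0.727202) = 1.901550
Iteration 2:
  f(1.901550) = -0.004977
  f'(1.901550) = -0.824756
  x_2 = 1.901550 - (-0.004977)/(-0.824756) = 1.895515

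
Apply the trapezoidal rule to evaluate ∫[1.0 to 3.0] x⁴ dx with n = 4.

f(x) = x⁴
a = 1.0, b = 3.0, n = 4
h = (b - a)/n = 0.500000

Trapezoidal rule: (h/2)[f(x₀) + 2f(x₁) + 2f(x₂) + ... + f(xₙ)]

x_0 = 1.0000, f(x_0) = 1.000000, coefficient = 1
x_1 = 1.5000, f(x_1) = 5.062500, coefficient = 2
x_2 = 2.0000, f(x_2) = 16.000000, coefficient = 2
x_3 = 2.5000, f(x_3) = 39.062500, coefficient = 2
x_4 = 3.0000, f(x_4) = 81.000000, coefficient = 1

I ≈ (0.500000/2) × 202.250000 = 50.562500
Exact value: 48.400000
Error: 2.162500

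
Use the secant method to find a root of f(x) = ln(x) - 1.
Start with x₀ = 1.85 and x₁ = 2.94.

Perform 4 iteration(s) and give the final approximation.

f(x) = ln(x) - 1
x₀ = 1.85, x₁ = 2.94

Secant formula: x_{n+1} = x_n - f(x_n)(x_n - x_{n-1})/(f(x_n) - f(x_{n-1}))

Iteration 1:
  f(1.850000) = -0.384814
  f(2.940000) = 0.078410
  x_2 = 2.940000 - 0.078410×(2.940000 - 1.850000)/(0.078410 - (-0.384814))
       = 2.755496
Iteration 2:
  f(2.940000) = 0.078410
  f(2.755496) = 0.013598
  x_3 = 2.755496 - 0.013598×(2.755496 - 2.940000)/(0.013598 - 0.078410)
       = 2.716787
Iteration 3:
  f(2.755496) = 0.013598
  f(2.716787) = -0.000550
  x_4 = 2.716787 - (-0.000550)×(2.716787 - 2.755496)/(-0.000550 - 0.013598)
       = 2.718292
Iteration 4:
  f(2.716787) = -0.000550
  f(2.718292) = 0.000004
  x_5 = 2.718292 - 0.000004×(2.718292 - 2.716787)/(0.000004 - (-0.000550))
       = 2.718282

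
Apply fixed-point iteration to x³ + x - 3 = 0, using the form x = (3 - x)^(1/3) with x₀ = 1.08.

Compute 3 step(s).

Equation: x³ + x - 3 = 0
Fixed-point form: x = (3 - x)^(1/3)
x₀ = 1.08

x_1 = g(1.080000) = 1.242893
x_2 = g(1.242893) = 1.206700
x_3 = g(1.206700) = 1.214929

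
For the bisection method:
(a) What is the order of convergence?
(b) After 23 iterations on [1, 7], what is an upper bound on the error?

(a) Bisection has linear (order 1) convergence; the error is halved each step.

(b) Error bound = (b-a)/2^n = (7 - 1)/2^{23}
    = 6/2^{23}

(a) 1 (linear); (b) error ≤ 7.15e-07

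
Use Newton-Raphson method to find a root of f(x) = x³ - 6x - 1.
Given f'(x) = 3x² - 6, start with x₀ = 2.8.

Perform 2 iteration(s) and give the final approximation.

f(x) = x³ - 6x - 1
f'(x) = 3x² - 6
x₀ = 2.8

Newton-Raphson formula: x_{n+1} = x_n - f(x_n)/f'(x_n)

Iteration 1:
  f(2.800000) = 4.152000
  f'(2.800000) = 17.520000
  x_1 = 2.800000 - 4.152000/17.520000 = 2.563014
Iteration 2:
  f(2.563014) = 0.458455
  f'(2.563014) = 13.707118
  x_2 = 2.563014 - 0.458455/13.707118 = 2.529567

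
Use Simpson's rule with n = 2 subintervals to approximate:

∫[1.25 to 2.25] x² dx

f(x) = x²
a = 1.25, b = 2.25, n = 2
h = (b - a)/n = 0.500000

Simpson's rule: (h/3)[f(x₀) + 4f(x₁) + 2f(x₂) + ... + f(xₙ)]

x_0 = 1.2500, f(x_0) = 1.562500, coefficient = 1
x_1 = 1.7500, f(x_1) = 3.062500, coefficient = 4
x_2 = 2.2500, f(x_2) = 5.062500, coefficient = 1

I ≈ (0.500000/3) × 18.875000 = 3.145833
Exact value: 3.145833
Error: 0.000000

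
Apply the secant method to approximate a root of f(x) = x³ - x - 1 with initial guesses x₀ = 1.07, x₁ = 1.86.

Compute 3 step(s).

f(x) = x³ - x - 1
x₀ = 1.07, x₁ = 1.86

Secant formula: x_{n+1} = x_n - f(x_n)(x_n - x_{n-1})/(f(x_n) - f(x_{n-1}))

Iteration 1:
  f(1.070000) = -0.844957
  f(1.860000) = 3.574856
  x_2 = 1.860000 - 3.574856×(1.860000 - 1.070000)/(3.574856 - (-0.844957))
       = 1.221028
Iteration 2:
  f(1.860000) = 3.574856
  f(1.221028) = -0.400586
  x_3 = 1.221028 - (-0.400586)×(1.221028 - 1.860000)/(-0.400586 - 3.574856)
       = 1.285414
Iteration 3:
  f(1.221028) = -0.400586
  f(1.285414) = -0.161538
  x_4 = 1.285414 - (-0.161538)×(1.285414 - 1.221028)/(-0.161538 - (-0.400586))
       = 1.328923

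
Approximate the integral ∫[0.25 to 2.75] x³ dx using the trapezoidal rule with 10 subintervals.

f(x) = x³
a = 0.25, b = 2.75, n = 10
h = (b - a)/n = 0.250000

Trapezoidal rule: (h/2)[f(x₀) + 2f(x₁) + 2f(x₂) + ... + f(xₙ)]

x_0 = 0.2500, f(x_0) = 0.015625, coefficient = 1
x_1 = 0.5000, f(x_1) = 0.125000, coefficient = 2
x_2 = 0.7500, f(x_2) = 0.421875, coefficient = 2
x_3 = 1.0000, f(x_3) = 1.000000, coefficient = 2
x_4 = 1.2500, f(x_4) = 1.953125, coefficient = 2
x_5 = 1.5000, f(x_5) = 3.375000, coefficient = 2
x_6 = 1.7500, f(x_6) = 5.359375, coefficient = 2
x_7 = 2.0000, f(x_7) = 8.000000, coefficient = 2
x_8 = 2.2500, f(x_8) = 11.390625, coefficient = 2
x_9 = 2.5000, f(x_9) = 15.625000, coefficient = 2
x_10 = 2.7500, f(x_10) = 20.796875, coefficient = 1

I ≈ (0.250000/2) × 115.312500 = 14.414062
Exact value: 14.296875
Error: 0.117188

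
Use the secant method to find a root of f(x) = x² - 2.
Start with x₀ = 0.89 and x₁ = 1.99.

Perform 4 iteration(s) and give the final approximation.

f(x) = x² - 2
x₀ = 0.89, x₁ = 1.99

Secant formula: x_{n+1} = x_n - f(x_n)(x_n - x_{n-1})/(f(x_n) - f(x_{n-1}))

Iteration 1:
  f(0.890000) = -1.207900
  f(1.990000) = 1.960100
  x_2 = 1.990000 - 1.960100×(1.990000 - 0.890000)/(1.960100 - (-1.207900))
       = 1.309410
Iteration 2:
  f(1.990000) = 1.960100
  f(1.309410) = -0.285446
  x_3 = 1.309410 - (-0.285446)×(1.309410 - 1.990000)/(-0.285446 - 1.960100)
       = 1.395924
Iteration 3:
  f(1.309410) = -0.285446
  f(1.395924) = -0.051396
  x_4 = 1.395924 - (-0.051396)×(1.395924 - 1.309410)/(-0.051396 - (-0.285446))
       = 1.414922
Iteration 4:
  f(1.395924) = -0.051396
  f(1.414922) = 0.002005
  x_5 = 1.414922 - 0.002005×(1.414922 - 1.395924)/(0.002005 - (-0.051396))
       = 1.414209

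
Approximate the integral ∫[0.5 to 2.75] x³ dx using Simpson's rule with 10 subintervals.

f(x) = x³
a = 0.5, b = 2.75, n = 10
h = (b - a)/n = 0.225000

Simpson's rule: (h/3)[f(x₀) + 4f(x₁) + 2f(x₂) + ... + f(xₙ)]

x_0 = 0.5000, f(x_0) = 0.125000, coefficient = 1
x_1 = 0.7250, f(x_1) = 0.381078, coefficient = 4
x_2 = 0.9500, f(x_2) = 0.857375, coefficient = 2
x_3 = 1.1750, f(x_3) = 1.622234, coefficient = 4
x_4 = 1.4000, f(x_4) = 2.744000, coefficient = 2
x_5 = 1.6250, f(x_5) = 4.291016, coefficient = 4
x_6 = 1.8500, f(x_6) = 6.331625, coefficient = 2
x_7 = 2.0750, f(x_7) = 8.934172, coefficient = 4
x_8 = 2.3000, f(x_8) = 12.167000, coefficient = 2
x_9 = 2.5250, f(x_9) = 16.098453, coefficient = 4
x_10 = 2.7500, f(x_10) = 20.796875, coefficient = 1

I ≈ (0.225000/3) × 190.429688 = 14.282227
Exact value: 14.282227
Error: 0.000000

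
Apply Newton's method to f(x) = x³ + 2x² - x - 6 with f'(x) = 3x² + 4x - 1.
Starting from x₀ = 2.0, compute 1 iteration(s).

f(x) = x³ + 2x² - x - 6
f'(x) = 3x² + 4x - 1
x₀ = 2.0

Newton-Raphson formula: x_{n+1} = x_n - f(x_n)/f'(x_n)

Iteration 1:
  f(2.000000) = 8.000000
  f'(2.000000) = 19.000000
  x_1 = 2.000000 - 8.000000/19.000000 = 1.578947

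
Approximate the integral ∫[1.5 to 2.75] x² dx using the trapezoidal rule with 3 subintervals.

f(x) = x²
a = 1.5, b = 2.75, n = 3
h = (b - a)/n = 0.416667

Trapezoidal rule: (h/2)[f(x₀) + 2f(x₁) + 2f(x₂) + ... + f(xₙ)]

x_0 = 1.5000, f(x_0) = 2.250000, coefficient = 1
x_1 = 1.9167, f(x_1) = 3.673611, coefficient = 2
x_2 = 2.3333, f(x_2) = 5.444444, coefficient = 2
x_3 = 2.7500, f(x_3) = 7.562500, coefficient = 1

I ≈ (0.416667/2) × 28.048611 = 5.843461
Exact value: 5.807292
Error: 0.036169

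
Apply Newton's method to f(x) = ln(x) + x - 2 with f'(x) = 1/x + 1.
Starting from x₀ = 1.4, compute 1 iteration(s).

f(x) = ln(x) + x - 2
f'(x) = 1/x + 1
x₀ = 1.4

Newton-Raphson formula: x_{n+1} = x_n - f(x_n)/f'(x_n)

Iteration 1:
  f(1.400000) = -0.263528
  f'(1.400000) = 1.714286
  x_1 = 1.400000 - (-0.263528)/1.714286 = 1.553725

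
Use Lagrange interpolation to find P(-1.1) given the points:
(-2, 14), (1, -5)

Lagrange interpolation formula:
P(x) = Σ yᵢ × Lᵢ(x)
where Lᵢ(x) = Π_{j≠i} (x - xⱼ)/(xᵢ - xⱼ)

L_0(-1.1) = (-1.1 - 1)/(-2 - 1) = 0.700000
L_1(-1.1) = (-1.1 - (-2))/(1 - (-2)) = 0.300000

P(-1.1) = 14×L_0(-1.1) + (-5)×L_1(-1.1)
P(-1.1) = 8.300000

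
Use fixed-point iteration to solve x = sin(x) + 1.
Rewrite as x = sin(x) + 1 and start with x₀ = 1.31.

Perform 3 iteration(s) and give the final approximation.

Equation: x = sin(x) + 1
Fixed-point form: x = sin(x) + 1
x₀ = 1.31

x_1 = g(1.310000) = 1.966185
x_2 = g(1.966185) = 1.922847
x_3 = g(1.922847) = 1.938668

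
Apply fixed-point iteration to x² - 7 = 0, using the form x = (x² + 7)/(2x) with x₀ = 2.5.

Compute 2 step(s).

Equation: x² - 7 = 0
Fixed-point form: x = (x² + 7)/(2x)
x₀ = 2.5

x_1 = g(2.500000) = 2.650000
x_2 = g(2.650000) = 2.645755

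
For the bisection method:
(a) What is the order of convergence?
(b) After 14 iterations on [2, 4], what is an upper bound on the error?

(a) Bisection has linear (order 1) convergence; the error is halved each step.

(b) Error bound = (b-a)/2^n = (4 - 2)/2^{14}
    = 2/2^{14}

(a) 1 (linear); (b) error ≤ 1.22e-04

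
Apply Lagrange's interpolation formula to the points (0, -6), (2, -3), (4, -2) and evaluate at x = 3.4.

Lagrange interpolation formula:
P(x) = Σ yᵢ × Lᵢ(x)
where Lᵢ(x) = Π_{j≠i} (x - xⱼ)/(xᵢ - xⱼ)

L_0(3.4) = (3.4 - 2)/(0 - 2) × (3.4 - 4)/(0 - 4) = -0.105000
L_1(3.4) = (3.4 - 0)/(2 - 0) × (3.4 - 4)/(2 - 4) = 0.510000
L_2(3.4) = (3.4 - 0)/(4 - 0) × (3.4 - 2)/(4 - 2) = 0.595000

P(3.4) = (-6)×L_0(3.4) + (-3)×L_1(3.4) + (-2)×L_2(3.4)
P(3.4) = -2.090000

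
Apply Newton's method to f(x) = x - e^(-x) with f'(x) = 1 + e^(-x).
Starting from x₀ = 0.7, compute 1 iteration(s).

f(x) = x - e^(-x)
f'(x) = 1 + e^(-x)
x₀ = 0.7

Newton-Raphson formula: x_{n+1} = x_n - f(x_n)/f'(x_n)

Iteration 1:
  f(0.700000) = 0.203415
  f'(0.700000) = 1.496585
  x_1 = 0.700000 - 0.203415/1.496585 = 0.564081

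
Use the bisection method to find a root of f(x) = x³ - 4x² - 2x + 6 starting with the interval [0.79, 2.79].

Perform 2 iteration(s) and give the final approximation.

f(x) = x³ - 4x² - 2x + 6
Initial interval: [0.79, 2.79]

Iteration 1:
  c_1 = (0.790000 + 2.790000)/2 = 1.790000
  f(c_1) = f(1.790000) = -4.661061
  f(a) × f(c) < 0, new interval: [0.790000, 1.790000]
Iteration 2:
  c_2 = (0.790000 + 1.790000)/2 = 1.290000
  f(c_2) = f(1.290000) = -1.089711
  f(a) × f(c) < 0, new interval: [0.790000, 1.290000]

After 2 iteration(s), the approximation is c_2 = 1.290000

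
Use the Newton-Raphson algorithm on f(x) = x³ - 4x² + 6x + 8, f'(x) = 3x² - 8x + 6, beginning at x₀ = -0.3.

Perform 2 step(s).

f(x) = x³ - 4x² + 6x + 8
f'(x) = 3x² - 8x + 6
x₀ = -0.3

Newton-Raphson formula: x_{n+1} = x_n - f(x_n)/f'(x_n)

Iteration 1:
  f(-0.300000) = 5.813000
  f'(-0.300000) = 8.670000
  x_1 = -0.300000 - 5.813000/8.670000 = -0.970473
Iteration 2:
  f(-0.970473) = -2.504116
  f'(-0.970473) = 16.589236
  x_2 = -0.970473 - (-2.504116)/16.589236 = -0.819525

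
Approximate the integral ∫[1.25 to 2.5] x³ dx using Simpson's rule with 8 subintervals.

f(x) = x³
a = 1.25, b = 2.5, n = 8
h = (b - a)/n = 0.156250

Simpson's rule: (h/3)[f(x₀) + 4f(x₁) + 2f(x₂) + ... + f(xₙ)]

x_0 = 1.2500, f(x_0) = 1.953125, coefficient = 1
x_1 = 1.4062, f(x_1) = 2.780914, coefficient = 4
x_2 = 1.5625, f(x_2) = 3.814697, coefficient = 2
x_3 = 1.7188, f(x_3) = 5.077362, coefficient = 4
x_4 = 1.8750, f(x_4) = 6.591797, coefficient = 2
x_5 = 2.0312, f(x_5) = 8.380890, coefficient = 4
x_6 = 2.1875, f(x_6) = 10.467529, coefficient = 2
x_7 = 2.3438, f(x_7) = 12.874603, coefficient = 4
x_8 = 2.5000, f(x_8) = 15.625000, coefficient = 1

I ≈ (0.156250/3) × 175.781250 = 9.155273
Exact value: 9.155273
Error: 0.000000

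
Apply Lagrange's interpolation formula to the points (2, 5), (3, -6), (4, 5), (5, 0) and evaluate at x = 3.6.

Lagrange interpolation formula:
P(x) = Σ yᵢ × Lᵢ(x)
where Lᵢ(x) = Π_{j≠i} (x - xⱼ)/(xᵢ - xⱼ)

L_0(3.6) = (3.6 - 3)/(2 - 3) × (3.6 - 4)/(2 - 4) × (3.6 - 5)/(2 - 5) = -0.056000
L_1(3.6) = (3.6 - 2)/(3 - 2) × (3.6 - 4)/(3 - 4) × (3.6 - 5)/(3 - 5) = 0.448000
L_2(3.6) = (3.6 - 2)/(4 - 2) × (3.6 - 3)/(4 - 3) × (3.6 - 5)/(4 - 5) = 0.672000
L_3(3.6) = (3.6 - 2)/(5 - 2) × (3.6 - 3)/(5 - 3) × (3.6 - 4)/(5 - 4) = -0.064000

P(3.6) = 5×L_0(3.6) + (-6)×L_1(3.6) + 5×L_2(3.6) + 0×L_3(3.6)
P(3.6) = 0.392000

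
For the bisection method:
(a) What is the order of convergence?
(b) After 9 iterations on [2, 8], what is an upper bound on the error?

(a) Bisection has linear (order 1) convergence; the error is halved each step.

(b) Error bound = (b-a)/2^n = (8 - 2)/2^{9}
    = 6/2^{9}

(a) 1 (linear); (b) error ≤ 1.17e-02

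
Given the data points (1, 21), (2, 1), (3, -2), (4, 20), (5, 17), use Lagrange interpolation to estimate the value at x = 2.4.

Lagrange interpolation formula:
P(x) = Σ yᵢ × Lᵢ(x)
where Lᵢ(x) = Π_{j≠i} (x - xⱼ)/(xᵢ - xⱼ)

L_0(2.4) = (2.4 - 2)/(1 - 2) × (2.4 - 3)/(1 - 3) × (2.4 - 4)/(1 - 4) × (2.4 - 5)/(1 - 5) = -0.041600
L_1(2.4) = (2.4 - 1)/(2 - 1) × (2.4 - 3)/(2 - 3) × (2.4 - 4)/(2 - 4) × (2.4 - 5)/(2 - 5) = 0.582400
L_2(2.4) = (2.4 - 1)/(3 - 1) × (2.4 - 2)/(3 - 2) × (2.4 - 4)/(3 - 4) × (2.4 - 5)/(3 - 5) = 0.582400
L_3(2.4) = (2.4 - 1)/(4 - 1) × (2.4 - 2)/(4 - 2) × (2.4 - 3)/(4 - 3) × (2.4 - 5)/(4 - 5) = -0.145600
L_4(2.4) = (2.4 - 1)/(5 - 1) × (2.4 - 2)/(5 - 2) × (2.4 - 3)/(5 - 3) × (2.4 - 4)/(5 - 4) = 0.022400

P(2.4) = 21×L_0(2.4) + 1×L_1(2.4) + (-2)×L_2(2.4) + 20×L_3(2.4) + 17×L_4(2.4)
P(2.4) = -3.987200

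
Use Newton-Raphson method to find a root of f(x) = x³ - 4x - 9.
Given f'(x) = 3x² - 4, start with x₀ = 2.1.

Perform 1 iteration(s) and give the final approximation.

f(x) = x³ - 4x - 9
f'(x) = 3x² - 4
x₀ = 2.1

Newton-Raphson formula: x_{n+1} = x_n - f(x_n)/f'(x_n)

Iteration 1:
  f(2.100000) = -8.139000
  f'(2.100000) = 9.230000
  x_1 = 2.100000 - (-8.139000)/9.230000 = 2.981798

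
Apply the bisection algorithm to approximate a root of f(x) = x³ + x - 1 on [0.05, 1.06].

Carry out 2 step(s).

f(x) = x³ + x - 1
Initial interval: [0.05, 1.06]

Iteration 1:
  c_1 = (0.050000 + 1.060000)/2 = 0.555000
  f(c_1) = f(0.555000) = -0.274046
  f(a) × f(c) ≥ 0, new interval: [0.555000, 1.060000]
Iteration 2:
  c_2 = (0.555000 + 1.060000)/2 = 0.807500
  f(c_2) = f(0.807500) = 0.334035
  f(a) × f(c) < 0, new interval: [0.555000, 0.807500]

After 2 iteration(s), the approximation is c_2 = 0.807500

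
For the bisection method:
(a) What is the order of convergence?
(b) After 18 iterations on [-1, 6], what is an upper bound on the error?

(a) Bisection has linear (order 1) convergence; the error is halved each step.

(b) Error bound = (b-a)/2^n = (6 - (-1))/2^{18}
    = 7/2^{18}

(a) 1 (linear); (b) error ≤ 2.67e-05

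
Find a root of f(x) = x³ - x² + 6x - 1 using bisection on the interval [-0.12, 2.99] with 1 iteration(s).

f(x) = x³ - x² + 6x - 1
Initial interval: [-0.12, 2.99]

Iteration 1:
  c_1 = (-0.120000 + 2.990000)/2 = 1.435000
  f(c_1) = f(1.435000) = 8.505763
  f(a) × f(c) < 0, new interval: [-0.120000, 1.435000]

After 1 iteration(s), the approximation is c_1 = 1.435000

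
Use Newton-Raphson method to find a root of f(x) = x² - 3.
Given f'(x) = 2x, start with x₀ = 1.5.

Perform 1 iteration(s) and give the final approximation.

f(x) = x² - 3
f'(x) = 2x
x₀ = 1.5

Newton-Raphson formula: x_{n+1} = x_n - f(x_n)/f'(x_n)

Iteration 1:
  f(1.500000) = -0.750000
  f'(1.500000) = 3.000000
  x_1 = 1.500000 - (-0.750000)/3.000000 = 1.750000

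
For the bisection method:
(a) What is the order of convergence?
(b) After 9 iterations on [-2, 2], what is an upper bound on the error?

(a) Bisection has linear (order 1) convergence; the error is halved each step.

(b) Error bound = (b-a)/2^n = (2 - (-2))/2^{9}
    = 4/2^{9}

(a) 1 (linear); (b) error ≤ 7.81e-03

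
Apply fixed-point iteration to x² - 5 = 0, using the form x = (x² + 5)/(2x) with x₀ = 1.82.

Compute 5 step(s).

Equation: x² - 5 = 0
Fixed-point form: x = (x² + 5)/(2x)
x₀ = 1.82

x_1 = g(1.820000) = 2.283626
x_2 = g(2.283626) = 2.236563
x_3 = g(2.236563) = 2.236068
x_4 = g(2.236068) = 2.236068
x_5 = g(2.236068) = 2.236068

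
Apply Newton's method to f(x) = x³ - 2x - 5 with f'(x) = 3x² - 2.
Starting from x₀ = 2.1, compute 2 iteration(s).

f(x) = x³ - 2x - 5
f'(x) = 3x² - 2
x₀ = 2.1

Newton-Raphson formula: x_{n+1} = x_n - f(x_n)/f'(x_n)

Iteration 1:
  f(2.100000) = 0.061000
  f'(2.100000) = 11.230000
  x_1 = 2.100000 - 0.061000/11.230000 = 2.094568
Iteration 2:
  f(2.094568) = 0.000186
  f'(2.094568) = 11.161647
  x_2 = 2.094568 - 0.000186/11.161647 = 2.094551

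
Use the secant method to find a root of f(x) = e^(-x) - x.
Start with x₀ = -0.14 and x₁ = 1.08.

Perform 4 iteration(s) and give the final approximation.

f(x) = e^(-x) - x
x₀ = -0.14, x₁ = 1.08

Secant formula: x_{n+1} = x_n - f(x_n)(x_n - x_{n-1})/(f(x_n) - f(x_{n-1}))

Iteration 1:
  f(-0.140000) = 1.290274
  f(1.080000) = -0.740404
  x_2 = 1.080000 - (-0.740404)×(1.080000 - (-0.140000))/(-0.740404 - 1.290274)
       = 0.635176
Iteration 2:
  f(1.080000) = -0.740404
  f(0.635176) = -0.105335
  x_3 = 0.635176 - (-0.105335)×(0.635176 - 1.080000)/(-0.105335 - (-0.740404))
       = 0.561397
Iteration 3:
  f(0.635176) = -0.105335
  f(0.561397) = 0.009015
  x_4 = 0.561397 - 0.009015×(0.561397 - 0.635176)/(0.009015 - (-0.105335))
       = 0.567213
Iteration 4:
  f(0.561397) = 0.009015
  f(0.567213) = -0.000110
  x_5 = 0.567213 - (-0.000110)×(0.567213 - 0.561397)/(-0.000110 - 0.009015)
       = 0.567143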